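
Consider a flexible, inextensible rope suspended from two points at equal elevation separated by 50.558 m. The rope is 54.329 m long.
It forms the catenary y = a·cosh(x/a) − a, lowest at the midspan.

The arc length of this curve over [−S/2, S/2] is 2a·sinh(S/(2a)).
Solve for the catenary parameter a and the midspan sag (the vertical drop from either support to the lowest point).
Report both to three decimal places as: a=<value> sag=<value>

seed: a₀ = √(S³/(24(L−S))) = √(50.558³/(24·3.771)) = 37.787742
iter 1: u=0.668974  f(a)=+8.529e-02  f'(a)=-2.087e-01  a ← 37.787742 − (+8.529e-02/-2.087e-01) = 38.196463
iter 2: u=0.661815  f(a)=+1.403e-03  f'(a)=-2.018e-01  a ← 38.196463 − (+1.403e-03/-2.018e-01) = 38.203417
iter 3: u=0.661695  f(a)=+3.942e-07  f'(a)=-2.017e-01  a ← 38.203417 − (+3.942e-07/-2.017e-01) = 38.203418
iter 4: u=0.661695  f(a)=+2.842e-14  f'(a)=-2.017e-01  a ← 38.203418 − (+2.842e-14/-2.017e-01) = 38.203418
converged: |Δa| < 1e-12 after 4 iterations
sag = a·(cosh(S/(2a)) − 1) = 38.203418·(cosh(0.661695) − 1) = 8.673135
T_max/T_min = cosh(S/(2a)) = 1.227025

a=38.203 sag=8.673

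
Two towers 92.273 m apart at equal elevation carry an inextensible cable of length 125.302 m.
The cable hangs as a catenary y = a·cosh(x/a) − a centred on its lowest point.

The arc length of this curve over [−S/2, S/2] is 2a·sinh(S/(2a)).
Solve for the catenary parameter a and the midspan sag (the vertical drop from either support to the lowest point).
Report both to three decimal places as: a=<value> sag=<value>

seed: a₀ = √(S³/(24(L−S))) = √(92.273³/(24·33.029)) = 31.481733
iter 1: u=1.465501  f(a)=+3.734e+00  f'(a)=-2.585e+00  a ← 31.481733 − (+3.734e+00/-2.585e+00) = 32.926145
iter 2: u=1.401212  f(a)=+2.723e-01  f'(a)=-2.220e+00  a ← 32.926145 − (+2.723e-01/-2.220e+00) = 33.048798
iter 3: u=1.396011  f(a)=+1.701e-03  f'(a)=-2.193e+00  a ← 33.048798 − (+1.701e-03/-2.193e+00) = 33.049573
iter 4: u=1.395979  f(a)=+6.727e-08  f'(a)=-2.193e+00  a ← 33.049573 − (+6.727e-08/-2.193e+00) = 33.049573
iter 5: u=1.395979  f(a)=+1.421e-14  f'(a)=-2.193e+00  a ← 33.049573 − (+1.421e-14/-2.193e+00) = 33.049573
converged: |Δa| < 1e-12 after 5 iterations
sag = a·(cosh(S/(2a)) − 1) = 33.049573·(cosh(1.395979) − 1) = 37.784190
T_max/T_min = cosh(S/(2a)) = 2.143258

a=33.050 sag=37.784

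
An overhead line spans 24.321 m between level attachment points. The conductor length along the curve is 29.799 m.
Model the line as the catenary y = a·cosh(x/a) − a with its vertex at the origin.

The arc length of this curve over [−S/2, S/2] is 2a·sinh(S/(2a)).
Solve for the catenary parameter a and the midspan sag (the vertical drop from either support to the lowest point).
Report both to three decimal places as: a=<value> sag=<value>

seed: a₀ = √(S³/(24(L−S))) = √(24.321³/(24·5.478)) = 10.460574
iter 1: u=1.162508  f(a)=+3.823e-01  f'(a)=-1.196e+00  a ← 10.460574 − (+3.823e-01/-1.196e+00) = 10.780240
iter 2: u=1.128036  f(a)=+1.822e-02  f'(a)=-1.084e+00  a ← 10.780240 − (+1.822e-02/-1.084e+00) = 10.797046
iter 3: u=1.126280  f(a)=+4.600e-05  f'(a)=-1.079e+00  a ← 10.797046 − (+4.600e-05/-1.079e+00) = 10.797089
iter 4: u=1.126276  f(a)=+2.947e-10  f'(a)=-1.079e+00  a ← 10.797089 − (+2.947e-10/-1.079e+00) = 10.797089
iter 5: u=1.126276  f(a)=+3.553e-15  f'(a)=-1.079e+00  a ← 10.797089 − (+3.553e-15/-1.079e+00) = 10.797089
converged: |Δa| < 1e-12 after 5 iterations
sag = a·(cosh(S/(2a)) − 1) = 10.797089·(cosh(1.126276) − 1) = 7.603243
T_max/T_min = cosh(S/(2a)) = 1.704194

a=10.797 sag=7.603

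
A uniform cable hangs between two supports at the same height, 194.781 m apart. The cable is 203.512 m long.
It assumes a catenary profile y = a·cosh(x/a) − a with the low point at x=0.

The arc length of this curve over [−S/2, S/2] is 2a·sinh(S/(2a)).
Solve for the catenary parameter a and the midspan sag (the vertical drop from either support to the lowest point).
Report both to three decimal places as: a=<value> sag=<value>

seed: a₀ = √(S³/(24(L−S))) = √(194.781³/(24·8.731)) = 187.794242
iter 1: u=0.518602  f(a)=+1.182e-01  f'(a)=-9.551e-02  a ← 187.794242 − (+1.182e-01/-9.551e-02) = 189.031435
iter 2: u=0.515208  f(a)=+1.178e-03  f'(a)=-9.361e-02  a ← 189.031435 − (+1.178e-03/-9.361e-02) = 189.044018
iter 3: u=0.515174  f(a)=+1.197e-07  f'(a)=-9.360e-02  a ← 189.044018 − (+1.197e-07/-9.360e-02) = 189.044019
iter 4: u=0.515174  f(a)=+0.000e+00  f'(a)=-9.360e-02  a ← 189.044019 − (+0.000e+00/-9.360e-02) = 189.044019
converged: |Δa| < 1e-12 after 4 iterations
sag = a·(cosh(S/(2a)) − 1) = 189.044019·(cosh(0.515174) − 1) = 25.646280
T_max/T_min = cosh(S/(2a)) = 1.135663

a=189.044 sag=25.646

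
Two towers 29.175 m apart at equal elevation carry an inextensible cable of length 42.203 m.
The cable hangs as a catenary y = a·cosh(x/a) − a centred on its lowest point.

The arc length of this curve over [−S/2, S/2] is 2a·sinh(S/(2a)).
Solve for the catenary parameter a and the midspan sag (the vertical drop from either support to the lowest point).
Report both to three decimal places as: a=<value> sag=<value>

seed: a₀ = √(S³/(24(L−S))) = √(29.175³/(24·13.028)) = 8.911931
iter 1: u=1.636851  f(a)=+1.861e+00  f'(a)=-3.786e+00  a ← 8.911931 − (+1.861e+00/-3.786e+00) = 9.403461
iter 2: u=1.551291  f(a)=+1.650e-01  f'(a)=-3.142e+00  a ← 9.403461 − (+1.650e-01/-3.142e+00) = 9.455998
iter 3: u=1.542672  f(a)=+1.577e-03  f'(a)=-3.082e+00  a ← 9.455998 − (+1.577e-03/-3.082e+00) = 9.456510
iter 4: u=1.542588  f(a)=+1.471e-07  f'(a)=-3.081e+00  a ← 9.456510 − (+1.471e-07/-3.081e+00) = 9.456510
iter 5: u=1.542588  f(a)=+7.105e-15  f'(a)=-3.081e+00  a ← 9.456510 − (+7.105e-15/-3.081e+00) = 9.456510
converged: |Δa| < 1e-12 after 5 iterations
sag = a·(cosh(S/(2a)) − 1) = 9.456510·(cosh(1.542588) − 1) = 13.667047
T_max/T_min = cosh(S/(2a)) = 2.445253

a=9.457 sag=13.667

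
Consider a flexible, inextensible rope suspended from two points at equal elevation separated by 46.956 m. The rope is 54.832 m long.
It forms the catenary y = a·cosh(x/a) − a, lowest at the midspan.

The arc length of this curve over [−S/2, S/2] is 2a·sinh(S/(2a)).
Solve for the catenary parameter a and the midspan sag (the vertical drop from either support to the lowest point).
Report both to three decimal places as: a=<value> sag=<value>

a=23.971 sag=12.447

seed: a₀ = √(S³/(24(L−S))) = √(46.956³/(24·7.876)) = 23.403357
iter 1: u=1.003189  f(a)=+4.059e-01  f'(a)=-7.433e-01  a ← 23.403357 − (+4.059e-01/-7.433e-01) = 23.949511
iter 2: u=0.980312  f(a)=+1.464e-02  f'(a)=-6.905e-01  a ← 23.949511 − (+1.464e-02/-6.905e-01) = 23.970719
iter 3: u=0.979445  f(a)=+2.064e-05  f'(a)=-6.886e-01  a ← 23.970719 − (+2.064e-05/-6.886e-01) = 23.970749
iter 4: u=0.979444  f(a)=+4.112e-11  f'(a)=-6.886e-01  a ← 23.970749 − (+4.112e-11/-6.886e-01) = 23.970749
iter 5: u=0.979444  f(a)=+0.000e+00  f'(a)=-6.886e-01  a ← 23.970749 − (+0.000e+00/-6.886e-01) = 23.970749
converged: |Δa| < 1e-12 after 5 iterations
sag = a·(cosh(S/(2a)) − 1) = 23.970749·(cosh(0.979444) − 1) = 12.446745
T_max/T_min = cosh(S/(2a)) = 1.519247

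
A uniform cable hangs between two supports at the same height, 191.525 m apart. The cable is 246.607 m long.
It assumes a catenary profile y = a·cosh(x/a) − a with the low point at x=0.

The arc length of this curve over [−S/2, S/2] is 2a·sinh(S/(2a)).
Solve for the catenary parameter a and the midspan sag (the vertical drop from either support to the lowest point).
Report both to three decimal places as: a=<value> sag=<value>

a=75.857 sag=68.912

seed: a₀ = √(S³/(24(L−S))) = √(191.525³/(24·55.082)) = 72.900035
iter 1: u=1.313614  f(a)=+4.952e+00  f'(a)=-1.789e+00  a ← 72.900035 − (+4.952e+00/-1.789e+00) = 75.669041
iter 2: u=1.265544  f(a)=+2.962e-01  f'(a)=-1.580e+00  a ← 75.669041 − (+2.962e-01/-1.580e+00) = 75.856427
iter 3: u=1.262418  f(a)=+1.208e-03  f'(a)=-1.568e+00  a ← 75.856427 − (+1.208e-03/-1.568e+00) = 75.857198
iter 4: u=1.262405  f(a)=+2.028e-08  f'(a)=-1.568e+00  a ← 75.857198 − (+2.028e-08/-1.568e+00) = 75.857198
iter 5: u=1.262405  f(a)=+8.527e-14  f'(a)=-1.568e+00  a ← 75.857198 − (+8.527e-14/-1.568e+00) = 75.857198
converged: |Δa| < 1e-12 after 5 iterations
sag = a·(cosh(S/(2a)) − 1) = 75.857198·(cosh(1.262405) − 1) = 68.911817
T_max/T_min = cosh(S/(2a)) = 1.908441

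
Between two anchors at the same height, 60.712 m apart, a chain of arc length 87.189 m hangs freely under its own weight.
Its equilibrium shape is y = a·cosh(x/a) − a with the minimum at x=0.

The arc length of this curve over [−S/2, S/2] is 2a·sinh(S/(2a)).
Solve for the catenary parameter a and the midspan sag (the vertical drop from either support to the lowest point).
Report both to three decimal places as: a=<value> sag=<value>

a=19.888 sag=28.029

seed: a₀ = √(S³/(24(L−S))) = √(60.712³/(24·26.477)) = 18.766004
iter 1: u=1.617606  f(a)=+3.688e+00  f'(a)=-3.633e+00  a ← 18.766004 − (+3.688e+00/-3.633e+00) = 19.781221
iter 2: u=1.534587  f(a)=+3.204e-01  f'(a)=-3.026e+00  a ← 19.781221 − (+3.204e-01/-3.026e+00) = 19.887092
iter 3: u=1.526417  f(a)=+2.927e-03  f'(a)=-2.971e+00  a ← 19.887092 − (+2.927e-03/-2.971e+00) = 19.888077
iter 4: u=1.526342  f(a)=+2.492e-07  f'(a)=-2.971e+00  a ← 19.888077 − (+2.492e-07/-2.971e+00) = 19.888077
iter 5: u=1.526342  f(a)=-1.421e-14  f'(a)=-2.971e+00  a ← 19.888077 − (-1.421e-14/-2.971e+00) = 19.888077
converged: |Δa| < 1e-12 after 5 iterations
sag = a·(cosh(S/(2a)) − 1) = 19.888077·(cosh(1.526342) − 1) = 28.028685
T_max/T_min = cosh(S/(2a)) = 2.409321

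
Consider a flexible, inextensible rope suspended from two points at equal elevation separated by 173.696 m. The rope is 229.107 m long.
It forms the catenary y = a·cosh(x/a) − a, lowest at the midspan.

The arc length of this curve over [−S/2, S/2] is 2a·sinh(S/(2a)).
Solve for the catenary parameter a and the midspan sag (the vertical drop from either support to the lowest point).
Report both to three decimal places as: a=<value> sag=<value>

seed: a₀ = √(S³/(24(L−S))) = √(173.696³/(24·55.411)) = 62.774189
iter 1: u=1.383499  f(a)=+5.551e+00  f'(a)=-2.127e+00  a ← 62.774189 − (+5.551e+00/-2.127e+00) = 65.383766
iter 2: u=1.328281  f(a)=+3.649e-01  f'(a)=-1.856e+00  a ← 65.383766 − (+3.649e-01/-1.856e+00) = 65.580390
iter 3: u=1.324298  f(a)=+1.822e-03  f'(a)=-1.837e+00  a ← 65.580390 − (+1.822e-03/-1.837e+00) = 65.581382
iter 4: u=1.324278  f(a)=+4.595e-08  f'(a)=-1.837e+00  a ← 65.581382 − (+4.595e-08/-1.837e+00) = 65.581382
iter 5: u=1.324278  f(a)=+0.000e+00  f'(a)=-1.837e+00  a ← 65.581382 − (+0.000e+00/-1.837e+00) = 65.581382
converged: |Δa| < 1e-12 after 5 iterations
sag = a·(cosh(S/(2a)) − 1) = 65.581382·(cosh(1.324278) − 1) = 66.416429
T_max/T_min = cosh(S/(2a)) = 2.012733

a=65.581 sag=66.416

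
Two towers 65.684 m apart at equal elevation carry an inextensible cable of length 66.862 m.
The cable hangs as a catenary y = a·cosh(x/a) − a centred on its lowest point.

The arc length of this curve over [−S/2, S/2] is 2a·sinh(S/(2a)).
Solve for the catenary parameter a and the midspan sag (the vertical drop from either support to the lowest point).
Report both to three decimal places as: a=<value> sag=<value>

seed: a₀ = √(S³/(24(L−S))) = √(65.684³/(24·1.178)) = 100.117760
iter 1: u=0.328034  f(a)=+6.354e-03  f'(a)=-2.379e-02  a ← 100.117760 − (+6.354e-03/-2.379e-02) = 100.384897
iter 2: u=0.327161  f(a)=+2.552e-05  f'(a)=-2.360e-02  a ← 100.384897 − (+2.552e-05/-2.360e-02) = 100.385979
iter 3: u=0.327157  f(a)=+4.154e-10  f'(a)=-2.359e-02  a ← 100.385979 − (+4.154e-10/-2.359e-02) = 100.385979
iter 4: u=0.327157  f(a)=-1.421e-14  f'(a)=-2.359e-02  a ← 100.385979 − (-1.421e-14/-2.359e-02) = 100.385979
converged: |Δa| < 1e-12 after 4 iterations
sag = a·(cosh(S/(2a)) − 1) = 100.385979·(cosh(0.327157) − 1) = 5.420337
T_max/T_min = cosh(S/(2a)) = 1.053995

a=100.386 sag=5.420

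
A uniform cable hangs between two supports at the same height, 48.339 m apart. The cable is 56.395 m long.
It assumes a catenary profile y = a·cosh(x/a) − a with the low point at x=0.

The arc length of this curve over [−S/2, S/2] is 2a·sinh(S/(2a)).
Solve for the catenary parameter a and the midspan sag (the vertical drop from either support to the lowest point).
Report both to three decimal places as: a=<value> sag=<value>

seed: a₀ = √(S³/(24(L−S))) = √(48.339³/(24·8.056)) = 24.170250
iter 1: u=0.999969  f(a)=+4.125e-01  f'(a)=-7.357e-01  a ← 24.170250 − (+4.125e-01/-7.357e-01) = 24.730949
iter 2: u=0.977298  f(a)=+1.479e-02  f'(a)=-6.838e-01  a ← 24.730949 − (+1.479e-02/-6.838e-01) = 24.752579
iter 3: u=0.976444  f(a)=+2.058e-05  f'(a)=-6.819e-01  a ← 24.752579 − (+2.058e-05/-6.819e-01) = 24.752610
iter 4: u=0.976442  f(a)=+3.998e-11  f'(a)=-6.819e-01  a ← 24.752610 − (+3.998e-11/-6.819e-01) = 24.752610
iter 5: u=0.976442  f(a)=-7.105e-15  f'(a)=-6.819e-01  a ← 24.752610 − (-7.105e-15/-6.819e-01) = 24.752610
converged: |Δa| < 1e-12 after 5 iterations
sag = a·(cosh(S/(2a)) − 1) = 24.752610·(cosh(0.976442) − 1) = 12.767927
T_max/T_min = cosh(S/(2a)) = 1.515821

a=24.753 sag=12.768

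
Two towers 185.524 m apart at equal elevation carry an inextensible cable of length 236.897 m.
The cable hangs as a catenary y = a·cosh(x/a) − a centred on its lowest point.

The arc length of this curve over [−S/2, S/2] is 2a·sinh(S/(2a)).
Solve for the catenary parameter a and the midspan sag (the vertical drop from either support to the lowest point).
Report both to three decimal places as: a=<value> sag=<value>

seed: a₀ = √(S³/(24(L−S))) = √(185.524³/(24·51.373)) = 71.965950
iter 1: u=1.288971  f(a)=+4.440e+00  f'(a)=-1.679e+00  a ← 71.965950 − (+4.440e+00/-1.679e+00) = 74.609980
iter 2: u=1.243292  f(a)=+2.564e-01  f'(a)=-1.491e+00  a ← 74.609980 − (+2.564e-01/-1.491e+00) = 74.782030
iter 3: u=1.240432  f(a)=+9.713e-04  f'(a)=-1.479e+00  a ← 74.782030 − (+9.713e-04/-1.479e+00) = 74.782687
iter 4: u=1.240421  f(a)=+1.405e-08  f'(a)=-1.479e+00  a ← 74.782687 − (+1.405e-08/-1.479e+00) = 74.782687
iter 5: u=1.240421  f(a)=+0.000e+00  f'(a)=-1.479e+00  a ← 74.782687 − (+0.000e+00/-1.479e+00) = 74.782687
converged: |Δa| < 1e-12 after 5 iterations
sag = a·(cosh(S/(2a)) − 1) = 74.782687·(cosh(1.240421) − 1) = 65.297638
T_max/T_min = cosh(S/(2a)) = 1.873165

a=74.783 sag=65.298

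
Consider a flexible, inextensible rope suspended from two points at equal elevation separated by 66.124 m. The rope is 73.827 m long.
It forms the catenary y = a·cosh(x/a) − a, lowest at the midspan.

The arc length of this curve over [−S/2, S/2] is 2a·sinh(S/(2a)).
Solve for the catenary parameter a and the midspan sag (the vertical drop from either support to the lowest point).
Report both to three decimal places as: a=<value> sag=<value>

a=40.219 sag=14.372

seed: a₀ = √(S³/(24(L−S))) = √(66.124³/(24·7.703)) = 39.546050
iter 1: u=0.836038  f(a)=+2.737e-01  f'(a)=-4.175e-01  a ← 39.546050 − (+2.737e-01/-4.175e-01) = 40.201703
iter 2: u=0.822403  f(a)=+6.956e-03  f'(a)=-3.965e-01  a ← 40.201703 − (+6.956e-03/-3.965e-01) = 40.219245
iter 3: u=0.822044  f(a)=+4.752e-06  f'(a)=-3.960e-01  a ← 40.219245 − (+4.752e-06/-3.960e-01) = 40.219257
iter 4: u=0.822044  f(a)=+2.217e-12  f'(a)=-3.960e-01  a ← 40.219257 − (+2.217e-12/-3.960e-01) = 40.219257
converged: |Δa| < 1e-12 after 4 iterations
sag = a·(cosh(S/(2a)) − 1) = 40.219257·(cosh(0.822044) − 1) = 14.371906
T_max/T_min = cosh(S/(2a)) = 1.357339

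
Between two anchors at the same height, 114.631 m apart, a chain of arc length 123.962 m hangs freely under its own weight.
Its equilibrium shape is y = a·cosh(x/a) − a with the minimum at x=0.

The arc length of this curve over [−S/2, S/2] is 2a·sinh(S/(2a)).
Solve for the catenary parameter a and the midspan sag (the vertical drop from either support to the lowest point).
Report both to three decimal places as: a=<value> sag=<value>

a=82.996 sag=20.590

seed: a₀ = √(S³/(24(L−S))) = √(114.631³/(24·9.331)) = 82.013134
iter 1: u=0.698858  f(a)=+2.305e-01  f'(a)=-2.389e-01  a ← 82.013134 − (+2.305e-01/-2.389e-01) = 82.978275
iter 2: u=0.690729  f(a)=+4.133e-03  f'(a)=-2.304e-01  a ← 82.978275 − (+4.133e-03/-2.304e-01) = 82.996214
iter 3: u=0.690580  f(a)=+1.382e-06  f'(a)=-2.302e-01  a ← 82.996214 − (+1.382e-06/-2.302e-01) = 82.996220
iter 4: u=0.690580  f(a)=+1.705e-13  f'(a)=-2.302e-01  a ← 82.996220 − (+1.705e-13/-2.302e-01) = 82.996220
converged: |Δa| < 1e-12 after 4 iterations
sag = a·(cosh(S/(2a)) − 1) = 82.996220·(cosh(0.690580) − 1) = 20.589575
T_max/T_min = cosh(S/(2a)) = 1.248078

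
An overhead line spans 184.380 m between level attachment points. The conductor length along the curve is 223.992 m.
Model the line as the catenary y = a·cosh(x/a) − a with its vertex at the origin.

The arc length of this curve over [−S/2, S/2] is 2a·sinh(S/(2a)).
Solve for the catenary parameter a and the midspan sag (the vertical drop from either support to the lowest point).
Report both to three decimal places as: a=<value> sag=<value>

a=83.696 sag=56.119

seed: a₀ = √(S³/(24(L−S))) = √(184.380³/(24·39.612)) = 81.199192
iter 1: u=1.135356  f(a)=+2.633e+00  f'(a)=-1.107e+00  a ← 81.199192 − (+2.633e+00/-1.107e+00) = 83.576744
iter 2: u=1.103058  f(a)=+1.201e-01  f'(a)=-1.008e+00  a ← 83.576744 − (+1.201e-01/-1.008e+00) = 83.695801
iter 3: u=1.101489  f(a)=+2.761e-04  f'(a)=-1.004e+00  a ← 83.695801 − (+2.761e-04/-1.004e+00) = 83.696076
iter 4: u=1.101485  f(a)=+1.467e-09  f'(a)=-1.004e+00  a ← 83.696076 − (+1.467e-09/-1.004e+00) = 83.696076
iter 5: u=1.101485  f(a)=+5.684e-14  f'(a)=-1.004e+00  a ← 83.696076 − (+5.684e-14/-1.004e+00) = 83.696076
converged: |Δa| < 1e-12 after 5 iterations
sag = a·(cosh(S/(2a)) − 1) = 83.696076·(cosh(1.101485) − 1) = 56.118577
T_max/T_min = cosh(S/(2a)) = 1.670504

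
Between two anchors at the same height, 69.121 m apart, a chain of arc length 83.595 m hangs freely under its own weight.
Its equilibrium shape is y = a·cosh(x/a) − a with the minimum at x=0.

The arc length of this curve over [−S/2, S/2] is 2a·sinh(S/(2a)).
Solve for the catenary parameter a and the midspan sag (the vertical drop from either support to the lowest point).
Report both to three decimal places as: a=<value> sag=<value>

a=31.758 sag=20.736

seed: a₀ = √(S³/(24(L−S))) = √(69.121³/(24·14.474)) = 30.832953
iter 1: u=1.120895  f(a)=+9.369e-01  f'(a)=-1.062e+00  a ← 30.832953 − (+9.369e-01/-1.062e+00) = 31.714992
iter 2: u=1.089721  f(a)=+4.171e-02  f'(a)=-9.696e-01  a ← 31.714992 − (+4.171e-02/-9.696e-01) = 31.758010
iter 3: u=1.088245  f(a)=+9.118e-05  f'(a)=-9.653e-01  a ← 31.758010 − (+9.118e-05/-9.653e-01) = 31.758105
iter 4: u=1.088242  f(a)=+4.379e-10  f'(a)=-9.653e-01  a ← 31.758105 − (+4.379e-10/-9.653e-01) = 31.758105
iter 5: u=1.088242  f(a)=+1.421e-14  f'(a)=-9.653e-01  a ← 31.758105 − (+1.421e-14/-9.653e-01) = 31.758105
converged: |Δa| < 1e-12 after 5 iterations
sag = a·(cosh(S/(2a)) − 1) = 31.758105·(cosh(1.088242) − 1) = 20.735783
T_max/T_min = cosh(S/(2a)) = 1.652929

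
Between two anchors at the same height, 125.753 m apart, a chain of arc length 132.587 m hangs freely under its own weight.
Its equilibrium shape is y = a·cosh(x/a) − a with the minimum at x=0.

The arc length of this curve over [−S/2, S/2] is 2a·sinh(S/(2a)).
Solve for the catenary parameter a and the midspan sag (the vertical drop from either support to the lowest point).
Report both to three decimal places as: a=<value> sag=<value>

seed: a₀ = √(S³/(24(L−S))) = √(125.753³/(24·6.834)) = 110.111942
iter 1: u=0.571023  f(a)=+1.123e-01  f'(a)=-1.282e-01  a ← 110.111942 − (+1.123e-01/-1.282e-01) = 110.987653
iter 2: u=0.566518  f(a)=+1.354e-03  f'(a)=-1.251e-01  a ← 110.987653 − (+1.354e-03/-1.251e-01) = 110.998469
iter 3: u=0.566463  f(a)=+2.020e-07  f'(a)=-1.251e-01  a ← 110.998469 − (+2.020e-07/-1.251e-01) = 110.998470
iter 4: u=0.566463  f(a)=+0.000e+00  f'(a)=-1.251e-01  a ← 110.998470 − (+0.000e+00/-1.251e-01) = 110.998470
converged: |Δa| < 1e-12 after 4 iterations
sag = a·(cosh(S/(2a)) − 1) = 110.998470·(cosh(0.566463) − 1) = 18.289923
T_max/T_min = cosh(S/(2a)) = 1.164776

a=110.998 sag=18.290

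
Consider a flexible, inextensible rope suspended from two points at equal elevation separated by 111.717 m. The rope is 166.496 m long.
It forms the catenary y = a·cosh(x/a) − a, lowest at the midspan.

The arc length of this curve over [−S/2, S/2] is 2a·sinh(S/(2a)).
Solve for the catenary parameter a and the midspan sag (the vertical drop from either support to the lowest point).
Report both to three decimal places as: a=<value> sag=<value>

seed: a₀ = √(S³/(24(L−S))) = √(111.717³/(24·54.779)) = 32.566136
iter 1: u=1.715233  f(a)=+8.646e+00  f'(a)=-4.464e+00  a ← 32.566136 − (+8.646e+00/-4.464e+00) = 34.503108
iter 2: u=1.618941  f(a)=+8.315e-01  f'(a)=-3.643e+00  a ← 34.503108 − (+8.315e-01/-3.643e+00) = 34.731335
iter 3: u=1.608303  f(a)=+9.495e-03  f'(a)=-3.560e+00  a ← 34.731335 − (+9.495e-03/-3.560e+00) = 34.734001
iter 4: u=1.608179  f(a)=+1.270e-06  f'(a)=-3.559e+00  a ← 34.734001 − (+1.270e-06/-3.559e+00) = 34.734002
iter 5: u=1.608179  f(a)=+2.842e-14  f'(a)=-3.559e+00  a ← 34.734002 − (+2.842e-14/-3.559e+00) = 34.734002
converged: |Δa| < 1e-12 after 5 iterations
sag = a·(cosh(S/(2a)) − 1) = 34.734002·(cosh(1.608179) − 1) = 55.469548
T_max/T_min = cosh(S/(2a)) = 2.596981

a=34.734 sag=55.470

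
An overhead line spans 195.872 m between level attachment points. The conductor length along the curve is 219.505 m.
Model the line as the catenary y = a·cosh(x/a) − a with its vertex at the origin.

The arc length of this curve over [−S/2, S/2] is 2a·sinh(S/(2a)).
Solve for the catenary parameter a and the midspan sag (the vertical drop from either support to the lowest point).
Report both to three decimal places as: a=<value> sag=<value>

seed: a₀ = √(S³/(24(L−S))) = √(195.872³/(24·23.633)) = 115.104814
iter 1: u=0.850842  f(a)=+8.703e-01  f'(a)=-4.411e-01  a ← 115.104814 − (+8.703e-01/-4.411e-01) = 117.077719
iter 2: u=0.836504  f(a)=+2.288e-02  f'(a)=-4.182e-01  a ← 117.077719 − (+2.288e-02/-4.182e-01) = 117.132428
iter 3: u=0.836113  f(a)=+1.676e-05  f'(a)=-4.176e-01  a ← 117.132428 − (+1.676e-05/-4.176e-01) = 117.132469
iter 4: u=0.836113  f(a)=+8.953e-12  f'(a)=-4.176e-01  a ← 117.132469 − (+8.953e-12/-4.176e-01) = 117.132469
converged: |Δa| < 1e-12 after 4 iterations
sag = a·(cosh(S/(2a)) − 1) = 117.132469·(cosh(0.836113) − 1) = 43.384280
T_max/T_min = cosh(S/(2a)) = 1.370386

a=117.132 sag=43.384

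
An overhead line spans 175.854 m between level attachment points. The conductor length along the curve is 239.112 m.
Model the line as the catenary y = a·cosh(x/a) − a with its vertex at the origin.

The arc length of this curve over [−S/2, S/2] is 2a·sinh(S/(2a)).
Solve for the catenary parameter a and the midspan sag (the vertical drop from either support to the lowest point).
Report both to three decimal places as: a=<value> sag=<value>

a=62.844 sag=72.222

seed: a₀ = √(S³/(24(L−S))) = √(175.854³/(24·63.258)) = 59.850120
iter 1: u=1.469120  f(a)=+7.188e+00  f'(a)=-2.607e+00  a ← 59.850120 − (+7.188e+00/-2.607e+00) = 62.607619
iter 2: u=1.404414  f(a)=+5.266e-01  f'(a)=-2.238e+00  a ← 62.607619 − (+5.266e-01/-2.238e+00) = 62.842976
iter 3: u=1.399154  f(a)=+3.321e-03  f'(a)=-2.209e+00  a ← 62.842976 − (+3.321e-03/-2.209e+00) = 62.844479
iter 4: u=1.399121  f(a)=+1.339e-07  f'(a)=-2.209e+00  a ← 62.844479 − (+1.339e-07/-2.209e+00) = 62.844479
iter 5: u=1.399121  f(a)=+0.000e+00  f'(a)=-2.209e+00  a ← 62.844479 − (+0.000e+00/-2.209e+00) = 62.844479
converged: |Δa| < 1e-12 after 5 iterations
sag = a·(cosh(S/(2a)) − 1) = 62.844479·(cosh(1.399121) − 1) = 72.222414
T_max/T_min = cosh(S/(2a)) = 2.149224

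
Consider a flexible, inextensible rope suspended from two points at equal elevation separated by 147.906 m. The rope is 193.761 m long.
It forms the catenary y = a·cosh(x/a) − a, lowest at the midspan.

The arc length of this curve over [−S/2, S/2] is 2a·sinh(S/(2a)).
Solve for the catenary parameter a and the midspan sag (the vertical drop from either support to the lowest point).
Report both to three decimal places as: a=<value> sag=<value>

a=56.583 sag=55.611

seed: a₀ = √(S³/(24(L−S))) = √(147.906³/(24·45.855)) = 54.222523
iter 1: u=1.363880  f(a)=+4.459e+00  f'(a)=-2.028e+00  a ← 54.222523 − (+4.459e+00/-2.028e+00) = 56.421529
iter 2: u=1.310723  f(a)=+2.856e-01  f'(a)=-1.775e+00  a ← 56.421529 − (+2.856e-01/-1.775e+00) = 56.582382
iter 3: u=1.306997  f(a)=+1.349e-03  f'(a)=-1.759e+00  a ← 56.582382 − (+1.349e-03/-1.759e+00) = 56.583149
iter 4: u=1.306979  f(a)=+3.041e-08  f'(a)=-1.759e+00  a ← 56.583149 − (+3.041e-08/-1.759e+00) = 56.583149
iter 5: u=1.306979  f(a)=+2.842e-14  f'(a)=-1.759e+00  a ← 56.583149 − (+2.842e-14/-1.759e+00) = 56.583149
converged: |Δa| < 1e-12 after 5 iterations
sag = a·(cosh(S/(2a)) − 1) = 56.583149·(cosh(1.306979) − 1) = 55.610808
T_max/T_min = cosh(S/(2a)) = 1.982816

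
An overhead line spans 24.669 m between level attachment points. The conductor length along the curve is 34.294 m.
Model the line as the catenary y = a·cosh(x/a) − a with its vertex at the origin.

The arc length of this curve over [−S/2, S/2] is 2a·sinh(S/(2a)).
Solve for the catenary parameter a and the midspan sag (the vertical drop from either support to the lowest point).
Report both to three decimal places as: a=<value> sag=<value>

a=8.497 sag=10.640

seed: a₀ = √(S³/(24(L−S))) = √(24.669³/(24·9.625)) = 8.061602
iter 1: u=1.530031  f(a)=+1.191e+00  f'(a)=-2.996e+00  a ← 8.061602 − (+1.191e+00/-2.996e+00) = 8.459336
iter 2: u=1.458093  f(a)=+9.385e-02  f'(a)=-2.541e+00  a ← 8.459336 − (+9.385e-02/-2.541e+00) = 8.496275
iter 3: u=1.451754  f(a)=+6.924e-04  f'(a)=-2.503e+00  a ← 8.496275 − (+6.924e-04/-2.503e+00) = 8.496552
iter 4: u=1.451707  f(a)=+3.829e-08  f'(a)=-2.503e+00  a ← 8.496552 − (+3.829e-08/-2.503e+00) = 8.496552
iter 5: u=1.451707  f(a)=+0.000e+00  f'(a)=-2.503e+00  a ← 8.496552 − (+0.000e+00/-2.503e+00) = 8.496552
converged: |Δa| < 1e-12 after 5 iterations
sag = a·(cosh(S/(2a)) − 1) = 8.496552·(cosh(1.451707) − 1) = 10.640088
T_max/T_min = cosh(S/(2a)) = 2.252283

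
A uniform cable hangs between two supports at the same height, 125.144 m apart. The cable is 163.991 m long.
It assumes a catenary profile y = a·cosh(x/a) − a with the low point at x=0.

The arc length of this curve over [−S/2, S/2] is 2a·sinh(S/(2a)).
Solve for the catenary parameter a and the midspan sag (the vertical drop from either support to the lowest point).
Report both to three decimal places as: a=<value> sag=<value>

seed: a₀ = √(S³/(24(L−S))) = √(125.144³/(24·38.847)) = 45.849086
iter 1: u=1.364738  f(a)=+3.782e+00  f'(a)=-2.032e+00  a ← 45.849086 − (+3.782e+00/-2.032e+00) = 47.710537
iter 2: u=1.311492  f(a)=+2.425e-01  f'(a)=-1.779e+00  a ← 47.710537 − (+2.425e-01/-1.779e+00) = 47.846877
iter 3: u=1.307755  f(a)=+1.148e-03  f'(a)=-1.762e+00  a ← 47.846877 − (+1.148e-03/-1.762e+00) = 47.847528
iter 4: u=1.307737  f(a)=+2.602e-08  f'(a)=-1.762e+00  a ← 47.847528 − (+2.602e-08/-1.762e+00) = 47.847528
iter 5: u=1.307737  f(a)=+0.000e+00  f'(a)=-1.762e+00  a ← 47.847528 − (+0.000e+00/-1.762e+00) = 47.847528
converged: |Δa| < 1e-12 after 5 iterations
sag = a·(cosh(S/(2a)) − 1) = 47.847528·(cosh(1.307737) − 1) = 47.087439
T_max/T_min = cosh(S/(2a)) = 1.984114

a=47.848 sag=47.087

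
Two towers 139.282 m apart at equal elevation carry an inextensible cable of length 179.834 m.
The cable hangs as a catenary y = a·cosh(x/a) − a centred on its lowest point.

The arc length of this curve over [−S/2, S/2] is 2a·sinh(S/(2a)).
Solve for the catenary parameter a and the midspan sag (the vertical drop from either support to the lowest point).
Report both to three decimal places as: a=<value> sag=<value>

a=54.853 sag=50.475

seed: a₀ = √(S³/(24(L−S))) = √(139.282³/(24·40.552)) = 52.690307
iter 1: u=1.321704  f(a)=+3.693e+00  f'(a)=-1.825e+00  a ← 52.690307 − (+3.693e+00/-1.825e+00) = 54.713320
iter 2: u=1.272834  f(a)=+2.233e-01  f'(a)=-1.611e+00  a ← 54.713320 − (+2.233e-01/-1.611e+00) = 54.851975
iter 3: u=1.269617  f(a)=+9.332e-04  f'(a)=-1.597e+00  a ← 54.851975 − (+9.332e-04/-1.597e+00) = 54.852559
iter 4: u=1.269603  f(a)=+1.644e-08  f'(a)=-1.597e+00  a ← 54.852559 − (+1.644e-08/-1.597e+00) = 54.852559
iter 5: u=1.269603  f(a)=+0.000e+00  f'(a)=-1.597e+00  a ← 54.852559 − (+0.000e+00/-1.597e+00) = 54.852559
converged: |Δa| < 1e-12 after 5 iterations
sag = a·(cosh(S/(2a)) − 1) = 54.852559·(cosh(1.269603) − 1) = 50.474883
T_max/T_min = cosh(S/(2a)) = 1.920192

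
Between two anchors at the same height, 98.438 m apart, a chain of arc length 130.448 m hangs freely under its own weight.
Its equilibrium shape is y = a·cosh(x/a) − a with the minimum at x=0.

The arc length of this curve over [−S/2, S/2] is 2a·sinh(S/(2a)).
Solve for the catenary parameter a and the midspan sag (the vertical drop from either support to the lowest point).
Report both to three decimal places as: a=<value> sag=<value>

seed: a₀ = √(S³/(24(L−S))) = √(98.438³/(24·32.010)) = 35.236739
iter 1: u=1.396809  f(a)=+3.272e+00  f'(a)=-2.197e+00  a ← 35.236739 − (+3.272e+00/-2.197e+00) = 36.725969
iter 2: u=1.340169  f(a)=+2.188e-01  f'(a)=-1.912e+00  a ← 36.725969 − (+2.188e-01/-1.912e+00) = 36.840429
iter 3: u=1.336005  f(a)=+1.134e-03  f'(a)=-1.892e+00  a ← 36.840429 − (+1.134e-03/-1.892e+00) = 36.841028
iter 4: u=1.335983  f(a)=+3.083e-08  f'(a)=-1.892e+00  a ← 36.841028 − (+3.083e-08/-1.892e+00) = 36.841028
iter 5: u=1.335983  f(a)=-2.842e-14  f'(a)=-1.892e+00  a ← 36.841028 − (-2.842e-14/-1.892e+00) = 36.841028
converged: |Δa| < 1e-12 after 5 iterations
sag = a·(cosh(S/(2a)) − 1) = 36.841028·(cosh(1.335983) − 1) = 38.068461
T_max/T_min = cosh(S/(2a)) = 2.033317

a=36.841 sag=38.068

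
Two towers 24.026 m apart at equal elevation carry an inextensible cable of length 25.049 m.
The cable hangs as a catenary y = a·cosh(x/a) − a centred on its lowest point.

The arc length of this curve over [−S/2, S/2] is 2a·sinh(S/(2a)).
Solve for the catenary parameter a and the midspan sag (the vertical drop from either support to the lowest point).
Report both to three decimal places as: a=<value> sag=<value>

seed: a₀ = √(S³/(24(L−S))) = √(24.026³/(24·1.023)) = 23.767241
iter 1: u=0.505444  f(a)=+1.315e-02  f'(a)=-8.830e-02  a ← 23.767241 − (+1.315e-02/-8.830e-02) = 23.916127
iter 2: u=0.502297  f(a)=+1.246e-04  f'(a)=-8.664e-02  a ← 23.916127 − (+1.246e-04/-8.664e-02) = 23.917564
iter 3: u=0.502267  f(a)=+1.142e-08  f'(a)=-8.662e-02  a ← 23.917564 − (+1.142e-08/-8.662e-02) = 23.917564
iter 4: u=0.502267  f(a)=+3.553e-15  f'(a)=-8.662e-02  a ← 23.917564 − (+3.553e-15/-8.662e-02) = 23.917564
converged: |Δa| < 1e-12 after 4 iterations
sag = a·(cosh(S/(2a)) − 1) = 23.917564·(cosh(0.502267) − 1) = 3.080824
T_max/T_min = cosh(S/(2a)) = 1.128810

a=23.918 sag=3.081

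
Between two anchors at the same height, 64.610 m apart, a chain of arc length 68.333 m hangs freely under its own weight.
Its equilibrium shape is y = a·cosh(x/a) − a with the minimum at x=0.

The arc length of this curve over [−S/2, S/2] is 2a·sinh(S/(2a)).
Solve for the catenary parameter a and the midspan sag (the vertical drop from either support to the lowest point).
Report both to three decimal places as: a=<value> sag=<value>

a=55.410 sag=9.687

seed: a₀ = √(S³/(24(L−S))) = √(64.610³/(24·3.723)) = 54.941115
iter 1: u=0.587993  f(a)=+6.489e-02  f'(a)=-1.403e-01  a ← 54.941115 − (+6.489e-02/-1.403e-01) = 55.403728
iter 2: u=0.583084  f(a)=+8.287e-04  f'(a)=-1.367e-01  a ← 55.403728 − (+8.287e-04/-1.367e-01) = 55.409790
iter 3: u=0.583020  f(a)=+1.390e-07  f'(a)=-1.367e-01  a ← 55.409790 − (+1.390e-07/-1.367e-01) = 55.409791
iter 4: u=0.583020  f(a)=+1.421e-14  f'(a)=-1.367e-01  a ← 55.409791 − (+1.421e-14/-1.367e-01) = 55.409791
converged: |Δa| < 1e-12 after 4 iterations
sag = a·(cosh(S/(2a)) − 1) = 55.409791·(cosh(0.583020) − 1) = 9.687019
T_max/T_min = cosh(S/(2a)) = 1.174825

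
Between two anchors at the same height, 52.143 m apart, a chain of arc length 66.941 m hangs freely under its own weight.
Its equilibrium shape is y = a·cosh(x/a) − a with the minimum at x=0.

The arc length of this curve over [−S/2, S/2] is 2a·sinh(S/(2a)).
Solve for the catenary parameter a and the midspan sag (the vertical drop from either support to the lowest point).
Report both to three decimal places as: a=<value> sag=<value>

a=20.780 sag=18.616

seed: a₀ = √(S³/(24(L−S))) = √(52.143³/(24·14.798)) = 19.979605
iter 1: u=1.304906  f(a)=+1.312e+00  f'(a)=-1.749e+00  a ← 19.979605 − (+1.312e+00/-1.749e+00) = 20.729695
iter 2: u=1.257689  f(a)=+7.752e-02  f'(a)=-1.548e+00  a ← 20.729695 − (+7.752e-02/-1.548e+00) = 20.779762
iter 3: u=1.254658  f(a)=+3.081e-04  f'(a)=-1.536e+00  a ← 20.779762 − (+3.081e-04/-1.536e+00) = 20.779962
iter 4: u=1.254646  f(a)=+4.909e-09  f'(a)=-1.536e+00  a ← 20.779962 − (+4.909e-09/-1.536e+00) = 20.779962
iter 5: u=1.254646  f(a)=-2.842e-14  f'(a)=-1.536e+00  a ← 20.779962 − (-2.842e-14/-1.536e+00) = 20.779962
converged: |Δa| < 1e-12 after 5 iterations
sag = a·(cosh(S/(2a)) − 1) = 20.779962·(cosh(1.254646) − 1) = 18.616500
T_max/T_min = cosh(S/(2a)) = 1.895887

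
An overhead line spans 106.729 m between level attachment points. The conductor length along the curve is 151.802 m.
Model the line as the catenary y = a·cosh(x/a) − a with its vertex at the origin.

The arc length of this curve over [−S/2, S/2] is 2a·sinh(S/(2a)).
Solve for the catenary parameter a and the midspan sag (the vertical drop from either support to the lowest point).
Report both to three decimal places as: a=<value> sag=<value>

seed: a₀ = √(S³/(24(L−S))) = √(106.729³/(24·45.073)) = 33.524307
iter 1: u=1.591815  f(a)=+6.067e+00  f'(a)=-3.435e+00  a ← 33.524307 − (+6.067e+00/-3.435e+00) = 35.290669
iter 2: u=1.512142  f(a)=+5.125e-01  f'(a)=-2.877e+00  a ← 35.290669 − (+5.125e-01/-2.877e+00) = 35.468808
iter 3: u=1.504547  f(a)=+4.402e-03  f'(a)=-2.828e+00  a ← 35.468808 − (+4.402e-03/-2.828e+00) = 35.470365
iter 4: u=1.504481  f(a)=+3.310e-07  f'(a)=-2.827e+00  a ← 35.470365 − (+3.310e-07/-2.827e+00) = 35.470365
iter 5: u=1.504481  f(a)=+0.000e+00  f'(a)=-2.827e+00  a ← 35.470365 − (+0.000e+00/-2.827e+00) = 35.470365
converged: |Δa| < 1e-12 after 5 iterations
sag = a·(cosh(S/(2a)) − 1) = 35.470365·(cosh(1.504481) − 1) = 48.309755
T_max/T_min = cosh(S/(2a)) = 2.361975

a=35.470 sag=48.310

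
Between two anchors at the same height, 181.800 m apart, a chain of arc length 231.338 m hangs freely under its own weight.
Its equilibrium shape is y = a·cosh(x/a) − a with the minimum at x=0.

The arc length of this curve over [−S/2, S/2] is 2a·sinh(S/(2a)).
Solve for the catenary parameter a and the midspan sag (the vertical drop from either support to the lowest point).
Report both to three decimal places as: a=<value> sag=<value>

a=73.832 sag=63.392

seed: a₀ = √(S³/(24(L−S))) = √(181.800³/(24·49.538)) = 71.091219
iter 1: u=1.278639  f(a)=+4.211e+00  f'(a)=-1.635e+00  a ← 71.091219 − (+4.211e+00/-1.635e+00) = 73.666298
iter 2: u=1.233943  f(a)=+2.396e-01  f'(a)=-1.454e+00  a ← 73.666298 − (+2.396e-01/-1.454e+00) = 73.831094
iter 3: u=1.231189  f(a)=+8.794e-04  f'(a)=-1.443e+00  a ← 73.831094 − (+8.794e-04/-1.443e+00) = 73.831704
iter 4: u=1.231178  f(a)=+1.194e-08  f'(a)=-1.443e+00  a ← 73.831704 − (+1.194e-08/-1.443e+00) = 73.831704
iter 5: u=1.231178  f(a)=+2.842e-14  f'(a)=-1.443e+00  a ← 73.831704 − (+2.842e-14/-1.443e+00) = 73.831704
converged: |Δa| < 1e-12 after 5 iterations
sag = a·(cosh(S/(2a)) − 1) = 73.831704·(cosh(1.231178) − 1) = 63.392340
T_max/T_min = cosh(S/(2a)) = 1.858606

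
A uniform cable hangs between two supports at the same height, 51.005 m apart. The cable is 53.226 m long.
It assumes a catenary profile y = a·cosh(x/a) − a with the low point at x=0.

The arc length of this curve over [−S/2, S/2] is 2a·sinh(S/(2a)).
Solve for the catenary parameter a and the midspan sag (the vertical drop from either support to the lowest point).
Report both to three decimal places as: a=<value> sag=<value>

seed: a₀ = √(S³/(24(L−S))) = √(51.005³/(24·2.221)) = 49.892955
iter 1: u=0.511144  f(a)=+2.920e-02  f'(a)=-9.138e-02  a ← 49.892955 − (+2.920e-02/-9.138e-02) = 50.212451
iter 2: u=0.507892  f(a)=+2.828e-04  f'(a)=-8.962e-02  a ← 50.212451 − (+2.828e-04/-8.962e-02) = 50.215606
iter 3: u=0.507860  f(a)=+2.711e-08  f'(a)=-8.960e-02  a ← 50.215606 − (+2.711e-08/-8.960e-02) = 50.215607
iter 4: u=0.507860  f(a)=+7.105e-15  f'(a)=-8.960e-02  a ← 50.215607 − (+7.105e-15/-8.960e-02) = 50.215607
converged: |Δa| < 1e-12 after 4 iterations
sag = a·(cosh(S/(2a)) − 1) = 50.215607·(cosh(0.507860) − 1) = 6.616241
T_max/T_min = cosh(S/(2a)) = 1.131757

a=50.216 sag=6.616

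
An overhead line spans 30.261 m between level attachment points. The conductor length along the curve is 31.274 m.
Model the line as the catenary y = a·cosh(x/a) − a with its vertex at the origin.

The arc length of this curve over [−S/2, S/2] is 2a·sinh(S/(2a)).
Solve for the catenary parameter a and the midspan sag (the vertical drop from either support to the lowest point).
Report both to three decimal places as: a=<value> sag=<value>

a=33.929 sag=3.430

seed: a₀ = √(S³/(24(L−S))) = √(30.261³/(24·1.013)) = 33.760943
iter 1: u=0.448166  f(a)=+1.022e-02  f'(a)=-6.122e-02  a ← 33.760943 − (+1.022e-02/-6.122e-02) = 33.927903
iter 2: u=0.445960  f(a)=+7.632e-05  f'(a)=-6.031e-02  a ← 33.927903 − (+7.632e-05/-6.031e-02) = 33.929168
iter 3: u=0.445944  f(a)=+4.326e-09  f'(a)=-6.031e-02  a ← 33.929168 − (+4.326e-09/-6.031e-02) = 33.929168
iter 4: u=0.445944  f(a)=-3.553e-15  f'(a)=-6.031e-02  a ← 33.929168 − (-3.553e-15/-6.031e-02) = 33.929168
converged: |Δa| < 1e-12 after 4 iterations
sag = a·(cosh(S/(2a)) − 1) = 33.929168·(cosh(0.445944) − 1) = 3.429957
T_max/T_min = cosh(S/(2a)) = 1.101092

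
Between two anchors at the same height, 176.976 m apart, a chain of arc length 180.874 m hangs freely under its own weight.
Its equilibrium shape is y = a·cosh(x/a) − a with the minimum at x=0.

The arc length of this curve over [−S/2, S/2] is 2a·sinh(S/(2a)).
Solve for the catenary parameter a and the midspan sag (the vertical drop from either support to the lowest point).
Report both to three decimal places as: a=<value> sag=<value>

a=244.214 sag=16.207

seed: a₀ = √(S³/(24(L−S))) = √(176.976³/(24·3.898)) = 243.413704
iter 1: u=0.363529  f(a)=+2.584e-02  f'(a)=-3.245e-02  a ← 243.413704 − (+2.584e-02/-3.245e-02) = 244.209867
iter 2: u=0.362344  f(a)=+1.273e-04  f'(a)=-3.213e-02  a ← 244.209867 − (+1.273e-04/-3.213e-02) = 244.213829
iter 3: u=0.362338  f(a)=+3.125e-09  f'(a)=-3.213e-02  a ← 244.213829 − (+3.125e-09/-3.213e-02) = 244.213829
iter 4: u=0.362338  f(a)=+2.842e-14  f'(a)=-3.213e-02  a ← 244.213829 − (+2.842e-14/-3.213e-02) = 244.213829
converged: |Δa| < 1e-12 after 4 iterations
sag = a·(cosh(S/(2a)) − 1) = 244.213829·(cosh(0.362338) − 1) = 16.207455
T_max/T_min = cosh(S/(2a)) = 1.066366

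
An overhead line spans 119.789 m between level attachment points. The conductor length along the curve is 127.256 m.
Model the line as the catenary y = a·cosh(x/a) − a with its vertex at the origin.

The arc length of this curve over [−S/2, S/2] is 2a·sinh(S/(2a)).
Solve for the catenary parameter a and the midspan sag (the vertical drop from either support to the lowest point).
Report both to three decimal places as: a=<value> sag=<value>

seed: a₀ = √(S³/(24(L−S))) = √(119.789³/(24·7.467)) = 97.936981
iter 1: u=0.611562  f(a)=+1.409e-01  f'(a)=-1.583e-01  a ← 97.936981 − (+1.409e-01/-1.583e-01) = 98.827166
iter 2: u=0.606053  f(a)=+1.944e-03  f'(a)=-1.539e-01  a ← 98.827166 − (+1.944e-03/-1.539e-01) = 98.839795
iter 3: u=0.605976  f(a)=+3.816e-07  f'(a)=-1.539e-01  a ← 98.839795 − (+3.816e-07/-1.539e-01) = 98.839798
iter 4: u=0.605976  f(a)=+2.842e-14  f'(a)=-1.539e-01  a ← 98.839798 − (+2.842e-14/-1.539e-01) = 98.839798
converged: |Δa| < 1e-12 after 4 iterations
sag = a·(cosh(S/(2a)) − 1) = 98.839798·(cosh(0.605976) − 1) = 18.709460
T_max/T_min = cosh(S/(2a)) = 1.189291

a=98.840 sag=18.709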